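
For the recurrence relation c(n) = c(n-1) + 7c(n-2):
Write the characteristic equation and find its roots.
Substitute c(n) = rⁿ and divide through by rⁿ⁻²: r² - r - 7 = 0
Discriminant: 1² + 4·7 = 29, not a perfect square, so by the quadratic formula r = (1 ± √29)/2.
General solution: c(n) = A·r₁ⁿ + B·r₂ⁿ where r₁,r₂ = (1 ± √29)/2

Characteristic: r² - r - 7 = 0, Roots: r = (1 ± √29)/2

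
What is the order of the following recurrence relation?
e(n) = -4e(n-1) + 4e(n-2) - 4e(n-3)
The order is the largest lag k for which e(n-k) appears. Here the deepest term is e(n-3), so the order is 3.

Order 3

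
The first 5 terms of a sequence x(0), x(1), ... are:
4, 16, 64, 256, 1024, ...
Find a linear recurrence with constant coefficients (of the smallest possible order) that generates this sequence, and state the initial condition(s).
Look for the lowest-order linear relation among consecutive terms.
Observation: each term is 4× the previous.
Check at n=2: 4·16 = 64. ✓

x(n) = 4 × x(n-1), x(0) = 4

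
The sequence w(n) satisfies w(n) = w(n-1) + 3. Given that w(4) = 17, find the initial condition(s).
w(4) = w(0) + 4·3, so w(0) = 17 - 12 = 5.

w(0) = 5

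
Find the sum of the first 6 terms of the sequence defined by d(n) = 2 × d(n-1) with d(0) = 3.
Computing the sequence terms: 3, 6, 12, 24, 48, 96
Adding these values together:

189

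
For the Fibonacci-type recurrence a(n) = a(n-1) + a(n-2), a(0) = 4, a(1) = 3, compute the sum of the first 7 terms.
Computing the sequence terms: 4, 3, 7, 10, 17, 27, 44
Adding these values together:

112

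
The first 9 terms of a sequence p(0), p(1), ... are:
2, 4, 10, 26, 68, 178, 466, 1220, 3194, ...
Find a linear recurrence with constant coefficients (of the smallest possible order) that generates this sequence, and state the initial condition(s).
Look for the lowest-order linear relation among consecutive terms.
Observation: p(n) - 3·p(n-1) - (-1)·p(n-2) = 0 holds for the shown terms, and no order-1 relation p(n) = α·p(n-1) + β fits.
Check at n=3: 3·10 + (-1)·4 = 26. ✓

p(n) = 3p(n-1) - p(n-2), p(0) = 2, p(1) = 4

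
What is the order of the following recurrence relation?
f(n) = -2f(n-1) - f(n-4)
The order is the largest lag k for which f(n-k) appears. Here the deepest term is f(n-4), so the order is 4.

Order 4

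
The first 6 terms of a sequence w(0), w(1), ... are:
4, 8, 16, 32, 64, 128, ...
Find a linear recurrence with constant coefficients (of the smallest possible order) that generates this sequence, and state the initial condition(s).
Look for the lowest-order linear relation among consecutive terms.
Observation: each term is 2× the previous.
Check at n=2: 2·8 = 16. ✓

w(n) = 2 × w(n-1), w(0) = 4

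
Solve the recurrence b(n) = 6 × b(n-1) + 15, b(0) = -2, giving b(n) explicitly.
Recurrence: b(n) = 6 × b(n-1) + 15, initial: b(0) = -2.
Try b(n) = A·6ⁿ + C. Substituting: A·6ⁿ + C = 6(A·6ⁿ⁻¹ + C) + 15 = A·6ⁿ + 6C + 15, so C = 6C + 15, giving C = -3. Then b(0) = A - 3 = -2 gives A = 1.

b(n) = 6ⁿ - 3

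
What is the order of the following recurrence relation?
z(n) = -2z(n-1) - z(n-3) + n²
The order is the largest lag k for which z(n-k) appears. Here the deepest term is z(n-3) (the n² term is non-homogeneous and does not affect the order), so the order is 3.

Order 3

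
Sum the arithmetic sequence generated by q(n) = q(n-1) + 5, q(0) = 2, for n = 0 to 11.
Computing the sequence terms: 2, 7, 12, 17, 22, 27, 32, 37, 42, 47, 52, 57
Adding these values together:

354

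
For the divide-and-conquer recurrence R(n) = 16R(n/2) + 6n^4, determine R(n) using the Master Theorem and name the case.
Master Theorem template: R(n) = a·R(n/b) + f(n).
Here: a=16, b=2, f(n)=6n^4
Compute log_b(a) = log_2(16) = 4.
f(n) = 6n^4 = Θ(n^4). Case 2: R(n) = Θ(n^4 log n).

Case 2: R(n) = Θ(n^4 log n)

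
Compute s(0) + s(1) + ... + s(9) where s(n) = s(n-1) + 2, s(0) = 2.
Computing the sequence terms: 2, 4, 6, 8, 10, 12, 14, 16, 18, 20
Adding these values together:

110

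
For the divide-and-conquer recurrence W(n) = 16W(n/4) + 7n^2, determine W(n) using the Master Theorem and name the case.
Master Theorem template: W(n) = a·W(n/b) + f(n).
Here: a=16, b=4, f(n)=7n^2
Compute log_b(a) = log_4(16) = 2.
f(n) = 7n^2 = Θ(n^2). Case 2: W(n) = Θ(n^2 log n).

Case 2: W(n) = Θ(n^2 log n)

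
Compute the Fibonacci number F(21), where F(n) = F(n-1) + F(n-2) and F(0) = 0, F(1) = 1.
Computing the sequence terms:
0, 1, 1, 2, 3, 5, 8, 13, 21, 34, 55, 89, 144, 233, 377, 610, 987, 1597, 2584, 4181, 6765, 10946

10946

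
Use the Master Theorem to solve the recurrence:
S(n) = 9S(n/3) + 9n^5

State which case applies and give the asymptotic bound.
Master Theorem template: S(n) = a·S(n/b) + f(n).
Here: a=9, b=3, f(n)=9n^5
Compute log_b(a) = log_3(9) = 2.
f(n) = 9n^5 = Ω(n^(2+ε)) with ε = 3, and the regularity condition holds (a·f(n/b) = (a/b^5)·f(n) with a/b^5 = 3^-3 < 1). Case 3: S(n) = Θ(f(n)) = Θ(n^5).

Case 3: S(n) = Θ(n^5)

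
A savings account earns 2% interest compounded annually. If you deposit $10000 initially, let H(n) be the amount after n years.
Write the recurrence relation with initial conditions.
Each year the balance grows by 2%, i.e. is multiplied by 1 + 2/100 = 1.02, so H(n) = 1.02 × H(n-1). The initial deposit gives H(0) = 10000.
Unrolling gives the closed form H(n) = 10000 × (1.02)ⁿ.

H(n) = 1.02 × H(n-1), H(0) = 10000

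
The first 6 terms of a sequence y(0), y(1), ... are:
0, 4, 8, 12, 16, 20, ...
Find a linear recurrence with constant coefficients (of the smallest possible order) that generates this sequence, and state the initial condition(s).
Look for the lowest-order linear relation among consecutive terms.
Observation: consecutive differences are constant (= 4).
Check at n=2: 1·4 + 4 = 8. ✓

y(n) = y(n-1) + 4, y(0) = 0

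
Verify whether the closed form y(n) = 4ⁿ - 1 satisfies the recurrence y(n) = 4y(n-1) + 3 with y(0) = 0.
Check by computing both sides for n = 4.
From the recurrence with y(0) = 0:
  y(0) = 0, y(1) = 3, y(2) = 15, y(3) = 63, y(4) = 255
  so the recurrence gives y(4) = 255.
From the proposed closed form y(n) = 4ⁿ - 1:
  y(4) = 255.
Both sides give 255 at n = 4, and the initial condition(s) match, so the closed form is consistent.

Yes, the closed form is correct.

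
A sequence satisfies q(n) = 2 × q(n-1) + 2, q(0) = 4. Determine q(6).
Computing step by step:
q(0) = 4
q(1) = 2 × 4 + 2 = 10
q(2) = 2 × 10 + 2 = 22
q(3) = 2 × 22 + 2 = 46
q(4) = 2 × 46 + 2 = 94
q(5) = 2 × 94 + 2 = 190
q(6) = 2 × 190 + 2 = 382

382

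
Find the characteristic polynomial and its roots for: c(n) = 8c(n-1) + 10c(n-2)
Substitute c(n) = rⁿ and divide through by rⁿ⁻²: r² - 8r - 10 = 0
Discriminant: 8² + 4·10 = 104, not a perfect square, so by the quadratic formula r = (8 ± √104)/2.
General solution: c(n) = A·r₁ⁿ + B·r₂ⁿ where r₁,r₂ = (8 ± √104)/2

Characteristic: r² - 8r - 10 = 0, Roots: r = (8 ± √104)/2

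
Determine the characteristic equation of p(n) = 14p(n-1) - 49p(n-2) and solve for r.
Substitute p(n) = rⁿ and divide through by rⁿ⁻²: r² - 14r + 49 = 0
Factor: (r - 7)² = 0, so r = 7 (double root).
General solution: p(n) = (A + Bn)·7ⁿ

Characteristic: r² - 14r + 49 = 0, Roots: r = 7 (double root)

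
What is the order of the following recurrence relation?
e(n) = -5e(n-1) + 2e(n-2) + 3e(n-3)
The order is the largest lag k for which e(n-k) appears. Here the deepest term is e(n-3), so the order is 3.

Order 3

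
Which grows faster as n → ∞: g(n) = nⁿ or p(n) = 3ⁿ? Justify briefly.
Comparing growth rates:
Growth-rate hierarchy: log n ≺ any polynomial ≺ any exponential cⁿ (c>1) ≺ n! ≺ nⁿ.
super-exponential nⁿ dominates exponential base 3 asymptotically.

g(n) grows faster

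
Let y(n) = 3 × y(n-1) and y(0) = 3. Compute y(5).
Computing step by step:
y(0) = 3
y(1) = 3 × 3 = 9
y(2) = 3 × 9 = 27
y(3) = 3 × 27 = 81
y(4) = 3 × 81 = 243
y(5) = 3 × 243 = 729

729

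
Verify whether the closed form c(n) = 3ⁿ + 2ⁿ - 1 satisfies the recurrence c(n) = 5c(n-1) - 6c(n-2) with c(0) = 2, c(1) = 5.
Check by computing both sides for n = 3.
From the recurrence with c(0) = 2, c(1) = 5:
  c(0) = 2, c(1) = 5, c(2) = 13, c(3) = 35
  so the recurrence gives c(3) = 35.
From the proposed closed form c(n) = 3ⁿ + 2ⁿ - 1:
  c(3) = 34.
The recurrence gives 35 but the closed form gives 34, so the closed form does not satisfy the recurrence.

No, the closed form is incorrect.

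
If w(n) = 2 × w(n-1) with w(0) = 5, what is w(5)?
Computing step by step:
w(0) = 5
w(1) = 2 × 5 = 10
w(2) = 2 × 10 = 20
w(3) = 2 × 20 = 40
w(4) = 2 × 40 = 80
w(5) = 2 × 80 = 160

160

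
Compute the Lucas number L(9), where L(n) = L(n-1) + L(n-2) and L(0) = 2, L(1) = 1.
Computing the sequence terms:
2, 1, 3, 4, 7, 11, 18, 29, 47, 76

76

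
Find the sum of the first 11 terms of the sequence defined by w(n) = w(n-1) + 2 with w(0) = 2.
Computing the sequence terms: 2, 4, 6, 8, 10, 12, 14, 16, 18, 20, 22
Adding these values together:

132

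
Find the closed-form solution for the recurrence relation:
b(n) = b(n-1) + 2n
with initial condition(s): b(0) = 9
Recurrence: b(n) = b(n-1) + 2n, initial: b(0) = 9.
Telescoping: b(n) = b(0) + 2·Σᵢ₌₁ⁿ i = 9 + 2·n(n+1)/2.

b(n) = 2·n(n+1)/2 + 9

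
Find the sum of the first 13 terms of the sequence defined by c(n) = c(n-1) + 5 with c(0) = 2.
Computing the sequence terms: 2, 7, 12, 17, 22, 27, 32, 37, 42, 47, 52, 57, 62
Adding these values together:

416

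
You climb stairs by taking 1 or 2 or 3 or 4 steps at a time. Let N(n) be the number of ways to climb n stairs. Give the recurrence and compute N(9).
Condition on the size of the last step (1 to 4): before it there were n-1, …, n-4 stairs climbed, and these cases are disjoint, so N(n) = N(n-1) + N(n-2) + N(n-3) + N(n-4) (order-4 linear recurrence).
Initial conditions by direct count (compositions of i into parts ≤ 4): N(1) = 1; N(2) = 2; N(3) = 4; N(4) = 8.
Iterating the recurrence: N(5) = 15, N(6) = 29, N(7) = 56, N(8) = 108, N(9) = 208.

N(n) = N(n-1) + N(n-2) + N(n-3) + N(n-4), N(1) = 1, N(2) = 2, N(3) = 4, N(4) = 8; N(9) = 208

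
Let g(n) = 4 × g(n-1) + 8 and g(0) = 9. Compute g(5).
Computing step by step:
g(0) = 9
g(1) = 4 × 9 + 8 = 44
g(2) = 4 × 44 + 8 = 184
g(3) = 4 × 184 + 8 = 744
g(4) = 4 × 744 + 8 = 2984
g(5) = 4 × 2984 + 8 = 11944

11944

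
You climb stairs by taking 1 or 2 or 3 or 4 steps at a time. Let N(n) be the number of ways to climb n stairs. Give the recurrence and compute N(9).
Condition on the size of the last step (1 to 4): before it there were n-1, …, n-4 stairs climbed, and these cases are disjoint, so N(n) = N(n-1) + N(n-2) + N(n-3) + N(n-4) (order-4 linear recurrence).
Initial conditions by direct count (compositions of i into parts ≤ 4): N(1) = 1; N(2) = 2; N(3) = 4; N(4) = 8.
Iterating the recurrence: N(5) = 15, N(6) = 29, N(7) = 56, N(8) = 108, N(9) = 208.

N(n) = N(n-1) + N(n-2) + N(n-3) + N(n-4), N(1) = 1, N(2) = 2, N(3) = 4, N(4) = 8; N(9) = 208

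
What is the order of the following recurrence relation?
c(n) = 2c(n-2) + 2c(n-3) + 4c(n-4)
The order is the largest lag k for which c(n-k) appears. Here the deepest term is c(n-4), so the order is 4.

Order 4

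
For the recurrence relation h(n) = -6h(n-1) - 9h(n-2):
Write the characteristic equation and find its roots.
Substitute h(n) = rⁿ and divide through by rⁿ⁻²: r² + 6r + 9 = 0
Factor: (r + 3)² = 0, so r = -3 (double root).
General solution: h(n) = (A + Bn)·(-3)ⁿ

Characteristic: r² + 6r + 9 = 0, Roots: r = -3 (double root)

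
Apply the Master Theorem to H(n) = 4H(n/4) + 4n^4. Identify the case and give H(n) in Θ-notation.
Master Theorem template: H(n) = a·H(n/b) + f(n).
Here: a=4, b=4, f(n)=4n^4
Compute log_b(a) = log_4(4) = 1.
f(n) = 4n^4 = Ω(n^(1+ε)) with ε = 3, and the regularity condition holds (a·f(n/b) = (a/b^4)·f(n) with a/b^4 = 4^-3 < 1). Case 3: H(n) = Θ(f(n)) = Θ(n^4).

Case 3: H(n) = Θ(n^4)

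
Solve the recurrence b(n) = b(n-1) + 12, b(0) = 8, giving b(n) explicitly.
Recurrence: b(n) = b(n-1) + 12, initial: b(0) = 8.
Each step adds 12, so b(n) = b(0) + 12n = 12n + 8.

b(n) = 12n + 8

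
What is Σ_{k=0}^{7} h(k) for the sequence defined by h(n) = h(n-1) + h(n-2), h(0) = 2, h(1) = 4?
Computing the sequence terms: 2, 4, 6, 10, 16, 26, 42, 68
Adding these values together:

174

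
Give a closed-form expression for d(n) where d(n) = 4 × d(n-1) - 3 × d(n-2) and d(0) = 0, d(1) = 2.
Recurrence: d(n) = 4 × d(n-1) - 3 × d(n-2), initial: d(0) = 0, d(1) = 2.
Characteristic equation: r² - 4r + 3 = 0, which factors as (r - 3)(r - 1) = 0, so r = 3, 1. General solution d(n) = A·3ⁿ + B·1ⁿ. From d(0) = 0: A + B = 0. From d(1) = 2: 3A + 1B = 2. Solving gives A = 1, B = -1.

d(n) = 3ⁿ - 1ⁿ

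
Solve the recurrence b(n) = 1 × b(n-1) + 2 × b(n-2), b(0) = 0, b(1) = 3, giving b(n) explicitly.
Recurrence: b(n) = 1 × b(n-1) + 2 × b(n-2), initial: b(0) = 0, b(1) = 3.
Characteristic equation: r² - 1r - 2 = 0, which factors as (r - 2)(r + 1) = 0, so r = 2, -1. General solution b(n) = A·2ⁿ + B·(-1)ⁿ. From b(0) = 0: A + B = 0. From b(1) = 3: 2A - 1B = 3. Solving gives A = 1, B = -1.

b(n) = 2ⁿ - (-1)ⁿ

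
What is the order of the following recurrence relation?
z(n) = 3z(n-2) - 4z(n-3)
The order is the largest lag k for which z(n-k) appears. Here the deepest term is z(n-3), so the order is 3.

Order 3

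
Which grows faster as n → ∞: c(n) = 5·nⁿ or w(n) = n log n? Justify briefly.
Comparing growth rates:
Growth-rate hierarchy: log n ≺ any polynomial ≺ any exponential cⁿ (c>1) ≺ n! ≺ nⁿ.
super-exponential nⁿ dominates polynomial degree 1 (with log factor) asymptotically.

c(n) grows faster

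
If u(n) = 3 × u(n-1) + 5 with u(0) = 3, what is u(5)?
Computing step by step:
u(0) = 3
u(1) = 3 × 3 + 5 = 14
u(2) = 3 × 14 + 5 = 47
u(3) = 3 × 47 + 5 = 146
u(4) = 3 × 146 + 5 = 443
u(5) = 3 × 443 + 5 = 1334

1334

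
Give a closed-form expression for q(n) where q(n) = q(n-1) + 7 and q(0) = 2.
Recurrence: q(n) = q(n-1) + 7, initial: q(0) = 2.
Each step adds 7, so q(n) = q(0) + 7n = 7n + 2.

q(n) = 7n + 2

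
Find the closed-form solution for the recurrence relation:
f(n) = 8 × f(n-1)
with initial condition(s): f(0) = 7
Recurrence: f(n) = 8 × f(n-1), initial: f(0) = 7.
Each term is 8 times the previous, so this is geometric with ratio 8. After n steps: f(n) = f(0)·8ⁿ = 7·8ⁿ.

f(n) = 7·8ⁿ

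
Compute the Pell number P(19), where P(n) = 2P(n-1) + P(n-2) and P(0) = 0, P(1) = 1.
Computing the sequence terms:
0, 1, 2, 5, 12, 29, 70, 169, 408, 985, 2378, 5741, 13860, 33461, 80782, 195025, 470832, 1136689, 2744210, 6625109

6625109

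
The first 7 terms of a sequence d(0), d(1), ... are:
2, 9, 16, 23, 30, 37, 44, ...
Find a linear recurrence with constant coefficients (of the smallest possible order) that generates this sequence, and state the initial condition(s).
Look for the lowest-order linear relation among consecutive terms.
Observation: consecutive differences are constant (= 7).
Check at n=2: 1·9 + 7 = 16. ✓

d(n) = d(n-1) + 7, d(0) = 2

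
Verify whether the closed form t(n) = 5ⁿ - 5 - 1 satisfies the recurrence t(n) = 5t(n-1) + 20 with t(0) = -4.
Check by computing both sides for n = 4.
From the recurrence with t(0) = -4:
  t(0) = -4, t(1) = 0, t(2) = 20, t(3) = 120, t(4) = 620
  so the recurrence gives t(4) = 620.
From the proposed closed form t(n) = 5ⁿ - 5 - 1:
  t(4) = 619.
The recurrence gives 620 but the closed form gives 619, so the closed form does not satisfy the recurrence.

No, the closed form is incorrect.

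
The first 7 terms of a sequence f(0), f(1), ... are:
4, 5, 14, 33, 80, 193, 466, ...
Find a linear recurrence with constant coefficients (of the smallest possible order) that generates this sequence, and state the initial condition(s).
Look for the lowest-order linear relation among consecutive terms.
Observation: f(n) - 2·f(n-1) - (1)·f(n-2) = 0 holds for the shown terms, and no order-1 relation f(n) = α·f(n-1) + β fits.
Check at n=3: 2·14 + (1)·5 = 33. ✓

f(n) = 2f(n-1) + f(n-2), f(0) = 4, f(1) = 5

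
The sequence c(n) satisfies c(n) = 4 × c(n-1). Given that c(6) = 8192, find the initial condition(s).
In general c(n) = 4ⁿ · c(0). At n = 6: c(0) = c(6) / 4^6 = 8192 / 4096 = 2.

c(0) = 2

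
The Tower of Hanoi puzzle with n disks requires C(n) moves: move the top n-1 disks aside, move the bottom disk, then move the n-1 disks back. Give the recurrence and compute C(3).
Moving n disks = move the top n-1 disks aside (C(n-1) moves) + move the largest disk (1 move) + move the n-1 disks back on top (C(n-1) moves), so C(n) = 2C(n-1) + 1, with C(1) = 1 (a single disk takes one move).
First terms: 1, 3, 7, … — each is one less than a power of 2. Indeed C(n) + 1 = 2(C(n-1) + 1) with C(1) + 1 = 2, so C(n) + 1 = 2ⁿ and C(n) = 2ⁿ - 1.
Hence C(3) = 2^3 - 1 = 8 - 1 = 7.

C(n) = 2C(n-1) + 1, C(1) = 1; C(3) = 7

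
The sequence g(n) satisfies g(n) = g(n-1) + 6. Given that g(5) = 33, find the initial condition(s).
g(5) = g(0) + 5·6, so g(0) = 33 - 30 = 3.

g(0) = 3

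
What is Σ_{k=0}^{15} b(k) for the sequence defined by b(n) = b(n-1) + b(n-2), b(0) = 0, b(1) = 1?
Computing the sequence terms: 0, 1, 1, 2, 3, 5, 8, 13, 21, 34, 55, 89, 144, 233, 377, 610
Adding these values together:

1596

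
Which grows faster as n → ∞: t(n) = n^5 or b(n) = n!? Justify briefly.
Comparing growth rates:
Growth-rate hierarchy: log n ≺ any polynomial ≺ any exponential cⁿ (c>1) ≺ n! ≺ nⁿ.
factorial dominates polynomial degree 5 asymptotically.

b(n) grows faster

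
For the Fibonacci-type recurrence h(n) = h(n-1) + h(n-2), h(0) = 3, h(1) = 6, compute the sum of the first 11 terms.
Computing the sequence terms: 3, 6, 9, 15, 24, 39, 63, 102, 165, 267, 432
Adding these values together:

1125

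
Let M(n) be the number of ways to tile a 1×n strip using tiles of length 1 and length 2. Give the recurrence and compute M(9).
Condition on the last tile: it has length 1 (leaving a 1×(n-1) strip) or length 2 (leaving a 1×(n-2) strip), so M(n) = M(n-1) + M(n-2) (order-2 linear recurrence).
For 0 ≤ i < 2 only unit tiles fit, so M(i) = 1.
Iterating the recurrence: M(2) = 2, M(3) = 3, M(4) = 5, M(5) = 8, M(6) = 13, M(7) = 21, M(8) = 34, M(9) = 55.

M(n) = M(n-1) + M(n-2), with M(i) = 1 for 0 ≤ i < 2; M(9) = 55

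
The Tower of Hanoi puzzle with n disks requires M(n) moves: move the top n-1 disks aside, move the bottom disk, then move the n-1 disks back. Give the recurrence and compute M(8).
Moving n disks = move the top n-1 disks aside (M(n-1) moves) + move the largest disk (1 move) + move the n-1 disks back on top (M(n-1) moves), so M(n) = 2M(n-1) + 1, with M(1) = 1 (a single disk takes one move).
First terms: 1, 3, 7, 15, 31, 63, … — each is one less than a power of 2. Indeed M(n) + 1 = 2(M(n-1) + 1) with M(1) + 1 = 2, so M(n) + 1 = 2ⁿ and M(n) = 2ⁿ - 1.
Hence M(8) = 2^8 - 1 = 256 - 1 = 255.

M(n) = 2M(n-1) + 1, M(1) = 1; M(8) = 255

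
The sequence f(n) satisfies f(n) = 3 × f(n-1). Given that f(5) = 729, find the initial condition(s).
In general f(n) = 3ⁿ · f(0). At n = 5: f(0) = f(5) / 3^5 = 729 / 243 = 3.

f(0) = 3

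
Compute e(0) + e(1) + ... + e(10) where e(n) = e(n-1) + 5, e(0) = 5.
Computing the sequence terms: 5, 10, 15, 20, 25, 30, 35, 40, 45, 50, 55
Adding these values together:

330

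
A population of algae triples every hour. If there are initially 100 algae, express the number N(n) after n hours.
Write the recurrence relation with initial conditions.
Each hour multiplies the count by 3, so the count after n hours depends only on the count after n-1 hours: N(n) = 3 × N(n-1). The starting count gives N(0) = 100.
Unrolling n times gives the closed form N(n) = 100 × 3ⁿ.

N(n) = 3 × N(n-1), N(0) = 100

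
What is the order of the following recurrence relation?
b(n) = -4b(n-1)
The order is the largest lag k for which b(n-k) appears. Here the deepest term is b(n-1), so the order is 1.

Order 1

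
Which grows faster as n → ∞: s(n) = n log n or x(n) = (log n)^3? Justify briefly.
Comparing growth rates:
Growth-rate hierarchy: log n ≺ any polynomial ≺ any exponential cⁿ (c>1) ≺ n! ≺ nⁿ.
polynomial degree 1 (with log factor) dominates polylogarithmic (log n)^3 asymptotically.

s(n) grows faster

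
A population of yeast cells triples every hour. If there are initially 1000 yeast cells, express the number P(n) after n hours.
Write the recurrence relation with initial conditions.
Each hour multiplies the count by 3, so the count after n hours depends only on the count after n-1 hours: P(n) = 3 × P(n-1). The starting count gives P(0) = 1000.
Unrolling n times gives the closed form P(n) = 1000 × 3ⁿ.

P(n) = 3 × P(n-1), P(0) = 1000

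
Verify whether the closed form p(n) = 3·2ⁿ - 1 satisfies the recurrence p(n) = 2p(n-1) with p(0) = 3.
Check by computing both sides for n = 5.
From the recurrence with p(0) = 3:
  p(0) = 3, p(1) = 6, p(2) = 12, p(3) = 24, p(4) = 48, p(5) = 96
  so the recurrence gives p(5) = 96.
From the proposed closed form p(n) = 3·2ⁿ - 1:
  p(5) = 95.
The recurrence gives 96 but the closed form gives 95, so the closed form does not satisfy the recurrence.

No, the closed form is incorrect.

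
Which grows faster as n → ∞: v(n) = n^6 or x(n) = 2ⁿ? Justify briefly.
Comparing growth rates:
Growth-rate hierarchy: log n ≺ any polynomial ≺ any exponential cⁿ (c>1) ≺ n! ≺ nⁿ.
exponential base 2 dominates polynomial degree 6 asymptotically.

x(n) grows faster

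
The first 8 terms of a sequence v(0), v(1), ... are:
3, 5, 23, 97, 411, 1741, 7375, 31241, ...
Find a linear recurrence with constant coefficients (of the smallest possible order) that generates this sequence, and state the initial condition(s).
Look for the lowest-order linear relation among consecutive terms.
Observation: v(n) - 4·v(n-1) - (1)·v(n-2) = 0 holds for the shown terms, and no order-1 relation v(n) = α·v(n-1) + β fits.
Check at n=3: 4·23 + (1)·5 = 97. ✓

v(n) = 4v(n-1) + v(n-2), v(0) = 3, v(1) = 5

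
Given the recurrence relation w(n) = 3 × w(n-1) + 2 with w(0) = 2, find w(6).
Computing step by step:
w(0) = 2
w(1) = 3 × 2 + 2 = 8
w(2) = 3 × 8 + 2 = 26
w(3) = 3 × 26 + 2 = 80
w(4) = 3 × 80 + 2 = 242
w(5) = 3 × 242 + 2 = 728
w(6) = 3 × 728 + 2 = 2186

2186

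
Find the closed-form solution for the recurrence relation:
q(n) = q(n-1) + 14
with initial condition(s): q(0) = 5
Recurrence: q(n) = q(n-1) + 14, initial: q(0) = 5.
Each step adds 14, so q(n) = q(0) + 14n = 14n + 5.

q(n) = 14n + 5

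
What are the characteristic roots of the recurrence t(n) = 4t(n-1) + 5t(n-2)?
Substitute t(n) = rⁿ and divide through by rⁿ⁻²: r² - 4r - 5 = 0
Factor: (r - 5)(r + 1) = 0, so r = 5, -1.
General solution: t(n) = A·5ⁿ + B·(-1)ⁿ

Characteristic: r² - 4r - 5 = 0, Roots: r = 5, -1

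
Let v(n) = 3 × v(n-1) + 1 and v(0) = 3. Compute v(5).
Computing step by step:
v(0) = 3
v(1) = 3 × 3 + 1 = 10
v(2) = 3 × 10 + 1 = 31
v(3) = 3 × 31 + 1 = 94
v(4) = 3 × 94 + 1 = 283
v(5) = 3 × 283 + 1 = 850

850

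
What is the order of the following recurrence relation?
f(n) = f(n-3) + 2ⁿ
The order is the largest lag k for which f(n-k) appears. Here the deepest term is f(n-3) (the 2ⁿ term is non-homogeneous and does not affect the order), so the order is 3.

Order 3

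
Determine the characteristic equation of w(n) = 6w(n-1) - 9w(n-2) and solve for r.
Substitute w(n) = rⁿ and divide through by rⁿ⁻²: r² - 6r + 9 = 0
Factor: (r - 3)² = 0, so r = 3 (double root).
General solution: w(n) = (A + Bn)·3ⁿ

Characteristic: r² - 6r + 9 = 0, Roots: r = 3 (double root)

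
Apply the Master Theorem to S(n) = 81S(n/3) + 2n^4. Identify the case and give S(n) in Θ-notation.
Master Theorem template: S(n) = a·S(n/b) + f(n).
Here: a=81, b=3, f(n)=2n^4
Compute log_b(a) = log_3(81) = 4.
f(n) = 2n^4 = Θ(n^4). Case 2: S(n) = Θ(n^4 log n).

Case 2: S(n) = Θ(n^4 log n)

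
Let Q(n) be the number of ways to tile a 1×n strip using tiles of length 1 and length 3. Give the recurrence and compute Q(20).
Condition on the last tile: it has length 1 (leaving a 1×(n-1) strip) or length 3 (leaving a 1×(n-3) strip), so Q(n) = Q(n-1) + Q(n-3) (order-3 linear recurrence).
For 0 ≤ i < 3 only unit tiles fit, so Q(i) = 1.
Iterating the recurrence: Q(3) = 2, Q(4) = 3, Q(5) = 4, Q(6) = 6, Q(7) = 9, Q(8) = 13, Q(9) = 19, Q(10) = 28, Q(11) = 41, Q(12) = 60, Q(13) = 88, Q(14) = 129, Q(15) = 189, Q(16) = 277, Q(17) = 406, Q(18) = 595, Q(19) = 872, Q(20) = 1278.

Q(n) = Q(n-1) + Q(n-3), with Q(i) = 1 for 0 ≤ i < 3; Q(20) = 1278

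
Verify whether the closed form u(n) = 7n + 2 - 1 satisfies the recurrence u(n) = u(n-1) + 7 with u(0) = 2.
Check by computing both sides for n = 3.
From the recurrence with u(0) = 2:
  u(0) = 2, u(1) = 9, u(2) = 16, u(3) = 23
  so the recurrence gives u(3) = 23.
From the proposed closed form u(n) = 7n + 2 - 1:
  u(3) = 22.
The recurrence gives 23 but the closed form gives 22, so the closed form does not satisfy the recurrence.

No, the closed form is incorrect.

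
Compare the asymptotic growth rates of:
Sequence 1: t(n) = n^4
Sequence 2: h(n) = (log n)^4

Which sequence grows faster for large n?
Comparing growth rates:
Growth-rate hierarchy: log n ≺ any polynomial ≺ any exponential cⁿ (c>1) ≺ n! ≺ nⁿ.
polynomial degree 4 dominates polylogarithmic (log n)^4 asymptotically.

t(n) grows faster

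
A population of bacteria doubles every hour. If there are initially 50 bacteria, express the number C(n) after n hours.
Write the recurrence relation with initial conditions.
Each hour multiplies the count by 2, so the count after n hours depends only on the count after n-1 hours: C(n) = 2 × C(n-1). The starting count gives C(0) = 50.
Unrolling n times gives the closed form C(n) = 50 × 2ⁿ.

C(n) = 2 × C(n-1), C(0) = 50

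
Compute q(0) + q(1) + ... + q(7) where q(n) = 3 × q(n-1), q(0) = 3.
Computing the sequence terms: 3, 9, 27, 81, 243, 729, 2187, 6561
Adding these values together:

9840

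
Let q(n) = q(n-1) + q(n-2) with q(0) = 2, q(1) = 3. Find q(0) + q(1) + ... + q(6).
Computing the sequence terms: 2, 3, 5, 8, 13, 21, 34
Adding these values together:

86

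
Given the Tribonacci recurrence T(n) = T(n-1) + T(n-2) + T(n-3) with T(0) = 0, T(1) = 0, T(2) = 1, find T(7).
Computing the sequence terms:
0, 0, 1, 1, 2, 4, 7, 13

13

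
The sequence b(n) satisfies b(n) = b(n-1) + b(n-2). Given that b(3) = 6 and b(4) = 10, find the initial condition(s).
Work backwards using b(k) = b(k+2) - b(k+1):
b(2) = b(4) - b(3) = 10 - 6 = 4
b(1) = b(3) - b(2) = 6 - 4 = 2
b(0) = b(2) - b(1) = 4 - 2 = 2

b(0) = 2, b(1) = 2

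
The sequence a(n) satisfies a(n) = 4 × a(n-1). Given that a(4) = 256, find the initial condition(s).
In general a(n) = 4ⁿ · a(0). At n = 4: a(0) = a(4) / 4^4 = 256 / 256 = 1.

a(0) = 1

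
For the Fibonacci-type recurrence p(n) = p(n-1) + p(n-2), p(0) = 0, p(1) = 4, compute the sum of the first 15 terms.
Computing the sequence terms: 0, 4, 4, 8, 12, 20, 32, 52, 84, 136, 220, 356, 576, 932, 1508
Adding these values together:

3944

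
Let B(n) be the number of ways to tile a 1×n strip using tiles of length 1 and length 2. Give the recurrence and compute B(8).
Condition on the last tile: it has length 1 (leaving a 1×(n-1) strip) or length 2 (leaving a 1×(n-2) strip), so B(n) = B(n-1) + B(n-2) (order-2 linear recurrence).
For 0 ≤ i < 2 only unit tiles fit, so B(i) = 1.
Iterating the recurrence: B(2) = 2, B(3) = 3, B(4) = 5, B(5) = 8, B(6) = 13, B(7) = 21, B(8) = 34.

B(n) = B(n-1) + B(n-2), with B(i) = 1 for 0 ≤ i < 2; B(8) = 34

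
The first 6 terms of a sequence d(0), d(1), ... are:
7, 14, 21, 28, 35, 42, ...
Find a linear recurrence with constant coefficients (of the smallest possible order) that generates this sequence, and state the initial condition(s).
Look for the lowest-order linear relation among consecutive terms.
Observation: consecutive differences are constant (= 7).
Check at n=2: 1·14 + 7 = 21. ✓

d(n) = d(n-1) + 7, d(0) = 7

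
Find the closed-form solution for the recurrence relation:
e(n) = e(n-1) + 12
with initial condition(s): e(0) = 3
Recurrence: e(n) = e(n-1) + 12, initial: e(0) = 3.
Each step adds 12, so e(n) = e(0) + 12n = 12n + 3.

e(n) = 12n + 3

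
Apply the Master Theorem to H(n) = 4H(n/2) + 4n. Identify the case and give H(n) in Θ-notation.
Master Theorem template: H(n) = a·H(n/b) + f(n).
Here: a=4, b=2, f(n)=4n
Compute log_b(a) = log_2(4) = 2.
f(n) = 4n = O(n^(2-ε)) with ε = 1. Case 1: H(n) = Θ(n^log_b(a)) = Θ(n^2).

Case 1: H(n) = Θ(n^2)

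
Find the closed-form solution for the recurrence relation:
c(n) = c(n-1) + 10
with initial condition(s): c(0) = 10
Recurrence: c(n) = c(n-1) + 10, initial: c(0) = 10.
Each step adds 10, so c(n) = c(0) + 10n = 10n + 10.

c(n) = 10n + 10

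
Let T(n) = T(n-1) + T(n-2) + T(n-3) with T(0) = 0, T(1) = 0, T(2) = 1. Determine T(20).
Computing the sequence terms:
0, 0, 1, 1, 2, 4, 7, 13, 24, 44, 81, 149, 274, 504, 927, 1705, 3136, 5768, 10609, 19513, 35890

35890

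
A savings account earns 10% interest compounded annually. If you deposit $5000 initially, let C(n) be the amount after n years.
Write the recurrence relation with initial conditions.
Each year the balance grows by 10%, i.e. is multiplied by 1 + 10/100 = 1.1, so C(n) = 1.1 × C(n-1). The initial deposit gives C(0) = 5000.
Unrolling gives the closed form C(n) = 5000 × (1.1)ⁿ.

C(n) = 1.1 × C(n-1), C(0) = 5000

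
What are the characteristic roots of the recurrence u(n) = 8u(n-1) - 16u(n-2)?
Substitute u(n) = rⁿ and divide through by rⁿ⁻²: r² - 8r + 16 = 0
Factor: (r - 4)² = 0, so r = 4 (double root).
General solution: u(n) = (A + Bn)·4ⁿ

Characteristic: r² - 8r + 16 = 0, Roots: r = 4 (double root)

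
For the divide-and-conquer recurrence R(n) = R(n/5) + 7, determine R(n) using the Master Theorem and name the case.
Master Theorem template: R(n) = a·R(n/b) + f(n).
Here: a=1, b=5, f(n)=7
Compute log_b(a) = log_5(1) = 0.
f(n) = 7 = Θ(1). Case 2: R(n) = Θ(log n).

Case 2: R(n) = Θ(log n)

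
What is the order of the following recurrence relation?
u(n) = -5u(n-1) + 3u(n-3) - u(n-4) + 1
The order is the largest lag k for which u(n-k) appears. Here the deepest term is u(n-4) (the 1 term is non-homogeneous and does not affect the order), so the order is 4.

Order 4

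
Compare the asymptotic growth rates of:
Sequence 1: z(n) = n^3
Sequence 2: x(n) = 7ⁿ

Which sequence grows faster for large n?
Comparing growth rates:
Growth-rate hierarchy: log n ≺ any polynomial ≺ any exponential cⁿ (c>1) ≺ n! ≺ nⁿ.
exponential base 7 dominates polynomial degree 3 asymptotically.

x(n) grows faster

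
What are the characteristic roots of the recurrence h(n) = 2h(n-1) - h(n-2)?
Substitute h(n) = rⁿ and divide through by rⁿ⁻²: r² - 2r + 1 = 0
Factor: (r - 1)² = 0, so r = 1 (double root).
General solution: h(n) = (A + Bn)·1ⁿ

Characteristic: r² - 2r + 1 = 0, Roots: r = 1 (double root)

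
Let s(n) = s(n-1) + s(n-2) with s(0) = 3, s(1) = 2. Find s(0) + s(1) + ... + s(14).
Computing the sequence terms: 3, 2, 5, 7, 12, 19, 31, 50, 81, 131, 212, 343, 555, 898, 1453
Adding these values together:

3802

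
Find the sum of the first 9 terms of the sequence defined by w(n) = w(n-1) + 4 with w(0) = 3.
Computing the sequence terms: 3, 7, 11, 15, 19, 23, 27, 31, 35
Adding these values together:

171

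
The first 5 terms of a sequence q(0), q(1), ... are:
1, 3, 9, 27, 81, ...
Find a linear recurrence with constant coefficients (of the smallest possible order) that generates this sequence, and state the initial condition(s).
Look for the lowest-order linear relation among consecutive terms.
Observation: each term is 3× the previous.
Check at n=2: 3·3 = 9. ✓

q(n) = 3 × q(n-1), q(0) = 1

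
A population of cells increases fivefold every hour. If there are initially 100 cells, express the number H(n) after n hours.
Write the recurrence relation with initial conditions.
Each hour multiplies the count by 5, so the count after n hours depends only on the count after n-1 hours: H(n) = 5 × H(n-1). The starting count gives H(0) = 100.
Unrolling n times gives the closed form H(n) = 100 × 5ⁿ.

H(n) = 5 × H(n-1), H(0) = 100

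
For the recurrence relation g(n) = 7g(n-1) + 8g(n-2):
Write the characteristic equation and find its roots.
Substitute g(n) = rⁿ and divide through by rⁿ⁻²: r² - 7r - 8 = 0
Factor: (r - 8)(r + 1) = 0, so r = 8, -1.
General solution: g(n) = A·8ⁿ + B·(-1)ⁿ

Characteristic: r² - 7r - 8 = 0, Roots: r = 8, -1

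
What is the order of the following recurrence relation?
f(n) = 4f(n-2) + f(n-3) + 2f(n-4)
The order is the largest lag k for which f(n-k) appears. Here the deepest term is f(n-4), so the order is 4.

Order 4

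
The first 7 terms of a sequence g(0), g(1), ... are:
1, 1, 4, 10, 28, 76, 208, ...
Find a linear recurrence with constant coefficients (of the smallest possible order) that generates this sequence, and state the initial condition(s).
Look for the lowest-order linear relation among consecutive terms.
Observation: g(n) - 2·g(n-1) - (2)·g(n-2) = 0 holds for the shown terms, and no order-1 relation g(n) = α·g(n-1) + β fits.
Check at n=3: 2·4 + (2)·1 = 10. ✓

g(n) = 2g(n-1) + 2g(n-2), g(0) = 1, g(1) = 1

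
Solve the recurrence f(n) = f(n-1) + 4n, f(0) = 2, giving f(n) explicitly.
Recurrence: f(n) = f(n-1) + 4n, initial: f(0) = 2.
Telescoping: f(n) = f(0) + 4·Σᵢ₌₁ⁿ i = 2 + 4·n(n+1)/2.

f(n) = 4·n(n+1)/2 + 2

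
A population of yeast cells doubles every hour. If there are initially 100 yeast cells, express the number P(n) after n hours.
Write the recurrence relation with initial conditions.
Each hour multiplies the count by 2, so the count after n hours depends only on the count after n-1 hours: P(n) = 2 × P(n-1). The starting count gives P(0) = 100.
Unrolling n times gives the closed form P(n) = 100 × 2ⁿ.

P(n) = 2 × P(n-1), P(0) = 100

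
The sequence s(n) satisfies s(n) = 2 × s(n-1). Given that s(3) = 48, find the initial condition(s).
In general s(n) = 2ⁿ · s(0). At n = 3: s(0) = s(3) / 2^3 = 48 / 8 = 6.

s(0) = 6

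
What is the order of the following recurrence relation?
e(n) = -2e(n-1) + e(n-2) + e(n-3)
The order is the largest lag k for which e(n-k) appears. Here the deepest term is e(n-3), so the order is 3.

Order 3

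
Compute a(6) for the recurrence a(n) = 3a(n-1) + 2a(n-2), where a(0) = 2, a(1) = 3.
Computing the sequence terms:
2, 3, 13, 45, 161, 573, 2041

2041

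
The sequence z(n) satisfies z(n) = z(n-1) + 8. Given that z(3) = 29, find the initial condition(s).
z(3) = z(0) + 3·8, so z(0) = 29 - 24 = 5.

z(0) = 5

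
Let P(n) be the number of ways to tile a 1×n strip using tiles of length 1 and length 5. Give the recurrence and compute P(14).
Condition on the last tile: it has length 1 (leaving a 1×(n-1) strip) or length 5 (leaving a 1×(n-5) strip), so P(n) = P(n-1) + P(n-5) (order-5 linear recurrence).
For 0 ≤ i < 5 only unit tiles fit, so P(i) = 1.
Iterating the recurrence: P(5) = 2, P(6) = 3, P(7) = 4, P(8) = 5, P(9) = 6, P(10) = 8, P(11) = 11, P(12) = 15, P(13) = 20, P(14) = 26.

P(n) = P(n-1) + P(n-5), with P(i) = 1 for 0 ≤ i < 5; P(14) = 26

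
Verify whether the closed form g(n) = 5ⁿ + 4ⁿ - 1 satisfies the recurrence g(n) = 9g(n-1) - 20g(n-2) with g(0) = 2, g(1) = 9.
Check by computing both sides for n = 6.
From the recurrence with g(0) = 2, g(1) = 9:
  g(0) = 2, g(1) = 9, g(2) = 41, g(3) = 189, g(4) = 881, g(5) = 4149, g(6) = 19721
  so the recurrence gives g(6) = 19721.
From the proposed closed form g(n) = 5ⁿ + 4ⁿ - 1:
  g(6) = 19720.
The recurrence gives 19721 but the closed form gives 19720, so the closed form does not satisfy the recurrence.

No, the closed form is incorrect.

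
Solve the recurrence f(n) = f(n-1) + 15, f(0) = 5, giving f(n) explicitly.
Recurrence: f(n) = f(n-1) + 15, initial: f(0) = 5.
Each step adds 15, so f(n) = f(0) + 15n = 15n + 5.

f(n) = 15n + 5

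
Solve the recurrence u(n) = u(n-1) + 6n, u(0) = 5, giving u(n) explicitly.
Recurrence: u(n) = u(n-1) + 6n, initial: u(0) = 5.
Telescoping: u(n) = u(0) + 6·Σᵢ₌₁ⁿ i = 5 + 6·n(n+1)/2.

u(n) = 6·n(n+1)/2 + 5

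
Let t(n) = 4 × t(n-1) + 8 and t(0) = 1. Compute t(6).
Computing step by step:
t(0) = 1
t(1) = 4 × 1 + 8 = 12
t(2) = 4 × 12 + 8 = 56
t(3) = 4 × 56 + 8 = 232
t(4) = 4 × 232 + 8 = 936
t(5) = 4 × 936 + 8 = 3752
t(6) = 4 × 3752 + 8 = 15016

15016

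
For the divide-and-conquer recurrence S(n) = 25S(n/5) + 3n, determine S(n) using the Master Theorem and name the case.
Master Theorem template: S(n) = a·S(n/b) + f(n).
Here: a=25, b=5, f(n)=3n
Compute log_b(a) = log_5(25) = 2.
f(n) = 3n = O(n^(2-ε)) with ε = 1. Case 1: S(n) = Θ(n^log_b(a)) = Θ(n^2).

Case 1: S(n) = Θ(n^2)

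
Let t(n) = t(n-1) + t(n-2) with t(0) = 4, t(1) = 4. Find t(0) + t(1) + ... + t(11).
Computing the sequence terms: 4, 4, 8, 12, 20, 32, 52, 84, 136, 220, 356, 576
Adding these values together:

1504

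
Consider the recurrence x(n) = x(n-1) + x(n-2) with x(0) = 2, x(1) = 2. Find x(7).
Computing the sequence terms:
2, 2, 4, 6, 10, 16, 26, 42

42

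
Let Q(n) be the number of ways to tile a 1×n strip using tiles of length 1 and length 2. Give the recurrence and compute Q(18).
Condition on the last tile: it has length 1 (leaving a 1×(n-1) strip) or length 2 (leaving a 1×(n-2) strip), so Q(n) = Q(n-1) + Q(n-2) (order-2 linear recurrence).
For 0 ≤ i < 2 only unit tiles fit, so Q(i) = 1.
Iterating the recurrence: Q(2) = 2, Q(3) = 3, Q(4) = 5, Q(5) = 8, Q(6) = 13, Q(7) = 21, Q(8) = 34, Q(9) = 55, Q(10) = 89, Q(11) = 144, Q(12) = 233, Q(13) = 377, Q(14) = 610, Q(15) = 987, Q(16) = 1597, Q(17) = 2584, Q(18) = 4181.

Q(n) = Q(n-1) + Q(n-2), with Q(i) = 1 for 0 ≤ i < 2; Q(18) = 4181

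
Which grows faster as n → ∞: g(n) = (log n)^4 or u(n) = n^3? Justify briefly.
Comparing growth rates:
Growth-rate hierarchy: log n ≺ any polynomial ≺ any exponential cⁿ (c>1) ≺ n! ≺ nⁿ.
polynomial degree 3 dominates polylogarithmic (log n)^4 asymptotically.

u(n) grows faster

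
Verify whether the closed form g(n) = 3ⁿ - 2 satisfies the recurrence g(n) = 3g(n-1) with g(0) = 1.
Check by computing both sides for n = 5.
From the recurrence with g(0) = 1:
  g(0) = 1, g(1) = 3, g(2) = 9, g(3) = 27, g(4) = 81, g(5) = 243
  so the recurrence gives g(5) = 243.
From the proposed closed form g(n) = 3ⁿ - 2:
  g(5) = 241.
The recurrence gives 243 but the closed form gives 241, so the closed form does not satisfy the recurrence.

No, the closed form is incorrect.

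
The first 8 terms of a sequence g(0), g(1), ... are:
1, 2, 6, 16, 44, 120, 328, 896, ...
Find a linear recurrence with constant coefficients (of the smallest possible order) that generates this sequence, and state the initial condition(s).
Look for the lowest-order linear relation among consecutive terms.
Observation: g(n) - 2·g(n-1) - (2)·g(n-2) = 0 holds for the shown terms, and no order-1 relation g(n) = α·g(n-1) + β fits.
Check at n=3: 2·6 + (2)·2 = 16. ✓

g(n) = 2g(n-1) + 2g(n-2), g(0) = 1, g(1) = 2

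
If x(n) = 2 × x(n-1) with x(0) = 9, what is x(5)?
Computing step by step:
x(0) = 9
x(1) = 2 × 9 = 18
x(2) = 2 × 18 = 36
x(3) = 2 × 36 = 72
x(4) = 2 × 72 = 144
x(5) = 2 × 144 = 288

288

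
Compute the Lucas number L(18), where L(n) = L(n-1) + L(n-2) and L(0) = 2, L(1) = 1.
Computing the sequence terms:
2, 1, 3, 4, 7, 11, 18, 29, 47, 76, 123, 199, 322, 521, 843, 1364, 2207, 3571, 5778

5778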